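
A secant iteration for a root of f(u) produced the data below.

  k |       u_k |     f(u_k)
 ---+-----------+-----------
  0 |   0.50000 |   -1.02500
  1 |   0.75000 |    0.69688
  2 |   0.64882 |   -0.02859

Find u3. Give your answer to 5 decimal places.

0.65281

u3 = 0.64882 − (-0.02859)·(0.64882 − 0.75000) / (-0.02859 − 0.69688)
   = 0.64882 − (0.0028927)/(-0.7254700) = 0.6528074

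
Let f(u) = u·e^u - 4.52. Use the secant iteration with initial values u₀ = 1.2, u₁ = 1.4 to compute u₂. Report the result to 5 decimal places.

f(1.2) = -0.5358597, f(1.4) = 1.1572800
u₂ = 1.4000000 − 1.1572800·(1.4000000 − 1.2000000) / (1.1572800 − (-0.5358597)) = 1.4000000 − (0.2314560)/(1.6931396) = 1.2632978

1.26330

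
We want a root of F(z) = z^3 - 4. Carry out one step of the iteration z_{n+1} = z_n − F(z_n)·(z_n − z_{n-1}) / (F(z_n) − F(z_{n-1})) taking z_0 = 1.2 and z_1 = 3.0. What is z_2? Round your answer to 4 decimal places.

1.3618

F(1.2) = -2.272000, F(3.0) = 23.000000
z_2 = 3.000000 − 23.000000·(3.000000 − 1.200000) / (23.000000 − (-2.272000)) = 3.000000 − (41.400000)/(25.272000) = 1.361823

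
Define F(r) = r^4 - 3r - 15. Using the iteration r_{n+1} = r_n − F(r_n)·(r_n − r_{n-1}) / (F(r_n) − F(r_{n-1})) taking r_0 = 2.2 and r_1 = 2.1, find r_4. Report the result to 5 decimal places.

F(2.2) = 1.8256000, F(2.1) = -1.8519000
r_2 = 2.1000000 − (-1.8519000)·(2.1000000 − 2.2000000) / (-1.8519000 − 1.8256000) = 2.1000000 − (0.1851900)/(-3.6775000) = 2.1503576
F(2.1503576) = -0.0693479
r_3 = 2.1503576 − (-0.0693479)·(2.1503576 − 2.1000000) / (-0.0693479 − (-1.8519000)) = 2.1503576 − (-0.0034922)/(1.7825521) = 2.1523167
F(2.1523167) = 0.0028012
r_4 = 2.1523167 − 0.0028012·(2.1523167 − 2.1503576) / (0.0028012 − (-0.0693479)) = 2.1523167 − (0.0000055)/(0.0721491) = 2.1522406

2.15224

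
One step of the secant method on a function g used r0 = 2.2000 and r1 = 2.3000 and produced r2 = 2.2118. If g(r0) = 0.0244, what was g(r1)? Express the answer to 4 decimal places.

The secant line through (2.2000, 0.0244) and (2.3000, g(r1)) crosses zero at r2 = 2.2118.
So (2.2000, 0.0244), (2.3000, g(r1)), (2.2118, 0) are collinear:
g(r1) = 0.0244 · (2.3000 − 2.2118) / (2.2000 − 2.2118) = 0.0244 · (0.088200)/(-0.011800) = -0.182380

-0.1824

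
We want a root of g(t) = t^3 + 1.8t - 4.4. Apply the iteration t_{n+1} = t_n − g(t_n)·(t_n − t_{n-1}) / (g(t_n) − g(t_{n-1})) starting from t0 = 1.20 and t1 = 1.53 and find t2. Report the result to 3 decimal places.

1.269

g(1.20) = -0.51200, g(1.53) = 1.93558
t2 = 1.53000 − 1.93558·(1.53000 − 1.20000) / (1.93558 − (-0.51200)) = 1.53000 − (0.63874)/(2.44758) = 1.26903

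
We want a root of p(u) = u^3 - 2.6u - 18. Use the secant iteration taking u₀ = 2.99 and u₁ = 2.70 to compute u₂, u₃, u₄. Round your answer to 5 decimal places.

2.94591, 2.95030, 2.94990

p(2.99) = 0.9568990, p(2.70) = -5.3370000
u₂ = 2.7000000 − (-5.3370000)·(2.7000000 − 2.9900000) / (-5.3370000 − 0.9568990) = 2.7000000 − (1.5477300)/(-6.2938990) = 2.9459096
p(2.9459096) = -0.0936328
u₃ = 2.9459096 − (-0.0936328)·(2.9459096 − 2.7000000) / (-0.0936328 − (-5.3370000)) = 2.9459096 − (-0.0230252)/(5.2433672) = 2.9503009
p(2.9503009) = 0.0094485
u₄ = 2.9503009 − 0.0094485·(2.9503009 − 2.9459096) / (0.0094485 − (-0.0936328)) = 2.9503009 − (0.0000415)/(0.1030813) = 2.9498984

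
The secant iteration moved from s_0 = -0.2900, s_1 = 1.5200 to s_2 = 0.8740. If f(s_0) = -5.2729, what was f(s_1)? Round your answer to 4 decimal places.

2.9264

The secant line through (-0.2900, -5.2729) and (1.5200, f(s_1)) crosses zero at s_2 = 0.8740.
So (-0.2900, -5.2729), (1.5200, f(s_1)), (0.8740, 0) are collinear:
f(s_1) = -5.2729 · (1.5200 − 0.8740) / (-0.2900 − 0.8740) = -5.2729 · (0.646000)/(-1.164000) = 2.926369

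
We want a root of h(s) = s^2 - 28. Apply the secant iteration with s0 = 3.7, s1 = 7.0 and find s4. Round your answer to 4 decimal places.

h(3.7) = -14.310000, h(7.0) = 21.000000
s2 = 7.000000 − 21.000000·(7.000000 − 3.700000) / (21.000000 − (-14.310000)) = 7.000000 − (69.300000)/(35.310000) = 5.037383
h(5.037383) = -2.624771
s3 = 5.037383 − (-2.624771)·(5.037383 − 7.000000) / (-2.624771 − 21.000000) = 5.037383 − (5.151419)/(-23.624771) = 5.255435
h(5.255435) = -0.380405
s4 = 5.255435 − (-0.380405)·(5.255435 − 5.037383) / (-0.380405 − (-2.624771)) = 5.255435 − (-0.082948)/(2.244365) = 5.292393

5.2924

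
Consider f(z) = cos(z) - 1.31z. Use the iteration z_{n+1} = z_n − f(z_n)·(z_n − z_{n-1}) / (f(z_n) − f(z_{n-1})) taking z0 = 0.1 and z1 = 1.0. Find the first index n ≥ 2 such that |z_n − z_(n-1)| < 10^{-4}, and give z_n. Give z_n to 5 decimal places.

n = 5, z_n = 0.62089

f(0.1) = 0.8640042, f(1.0) = -0.7696977
z2 = 1.0000000 − (-0.7696977)·(0.9000000)/(-1.6337019) = 0.5759765;  |Δ| = 0.4240235
f(0.5759765) = 0.0841316
z3 = 0.5759765 − 0.0841316·(-0.4240235)/(0.8538293) = 0.6177574;  |Δ| = 0.0417809
f(0.6177574) = 0.0059172
z4 = 0.6177574 − 0.0059172·(0.0417809)/(-0.0782144) = 0.6209183;  |Δ| = 0.0031609
f(0.6209183) = -0.0000584
z5 = 0.6209183 − (-0.0000584)·(0.0031609)/(-0.0059756) = 0.6208874;  |Δ| = 0.0000309
|z5 − z4| = 0.0000309 < 10^{-4}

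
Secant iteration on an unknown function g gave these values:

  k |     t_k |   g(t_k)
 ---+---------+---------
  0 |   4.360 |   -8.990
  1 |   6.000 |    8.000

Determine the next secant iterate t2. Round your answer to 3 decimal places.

t2 = 6.000 − 8.000·(6.000 − 4.360) / (8.000 − (-8.990))
   = 6.000 − (13.12000)/(16.99000) = 5.22778

5.228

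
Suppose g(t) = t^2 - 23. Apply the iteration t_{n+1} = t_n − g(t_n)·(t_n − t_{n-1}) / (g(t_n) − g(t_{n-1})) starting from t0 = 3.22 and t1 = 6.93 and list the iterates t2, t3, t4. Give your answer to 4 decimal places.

g(3.22) = -12.631600, g(6.93) = 25.024900
t2 = 6.930000 − 25.024900·(6.930000 − 3.220000) / (25.024900 − (-12.631600)) = 6.930000 − (92.842379)/(37.656500) = 4.464493
g(4.464493) = -3.068306
t3 = 4.464493 − (-3.068306)·(4.464493 − 6.930000) / (-3.068306 − 25.024900) = 4.464493 − (7.564930)/(-28.093206) = 4.733772
g(4.733772) = -0.591400
t4 = 4.733772 − (-0.591400)·(4.733772 − 4.464493) / (-0.591400 − (-3.068306)) = 4.733772 − (-0.159252)/(2.476906) = 4.798067

4.4645, 4.7338, 4.7981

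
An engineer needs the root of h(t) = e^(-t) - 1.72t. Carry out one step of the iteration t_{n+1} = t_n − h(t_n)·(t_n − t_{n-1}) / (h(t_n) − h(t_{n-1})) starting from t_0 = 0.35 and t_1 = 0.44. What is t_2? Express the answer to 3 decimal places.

0.393

h(0.35) = 0.10269, h(0.44) = -0.11276
t_2 = 0.44000 − (-0.11276)·(0.44000 − 0.35000) / (-0.11276 − 0.10269) = 0.44000 − (-0.01015)/(-0.21545) = 0.39290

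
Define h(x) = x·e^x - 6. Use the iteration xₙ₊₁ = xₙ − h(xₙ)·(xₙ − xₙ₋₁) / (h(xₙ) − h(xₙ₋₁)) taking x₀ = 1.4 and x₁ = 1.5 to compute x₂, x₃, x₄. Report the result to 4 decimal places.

h(1.4) = -0.322720, h(1.5) = 0.722534
x₂ = 1.500000 − 0.722534·(1.500000 − 1.400000) / (0.722534 − (-0.322720)) = 1.500000 − (0.072253)/(1.045254) = 1.430875
h(1.430875) = -0.015572
x₃ = 1.430875 − (-0.015572)·(1.430875 − 1.500000) / (-0.015572 − 0.722534) = 1.430875 − (0.001076)/(-0.738105) = 1.432333
h(1.432333) = -0.000730
x₄ = 1.432333 − (-0.000730)·(1.432333 − 1.430875) / (-0.000730 − (-0.015572)) = 1.432333 − (-0.000001)/(0.014842) = 1.432405

1.4309, 1.4323, 1.4324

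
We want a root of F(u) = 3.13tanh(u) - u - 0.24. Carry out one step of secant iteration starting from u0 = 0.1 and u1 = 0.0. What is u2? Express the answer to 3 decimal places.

F(0.1) = -0.02804, F(0.0) = -0.24000
u2 = 0.00000 − (-0.24000)·(0.00000 − 0.10000) / (-0.24000 − (-0.02804)) = 0.00000 − (0.02400)/(-0.21196) = 0.11323

0.113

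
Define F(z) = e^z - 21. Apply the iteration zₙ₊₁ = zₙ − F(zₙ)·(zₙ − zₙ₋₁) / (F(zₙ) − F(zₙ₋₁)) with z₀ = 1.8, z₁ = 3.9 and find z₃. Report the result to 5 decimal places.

F(1.8) = -14.9503525, F(3.9) = 28.4024491
z₂ = 3.9000000 − 28.4024491·(3.9000000 − 1.8000000) / (28.4024491 − (-14.9503525)) = 3.9000000 − (59.6451431)/(43.3528016) = 2.5241917
F(2.5241917) = -8.5191967
z₃ = 2.5241917 − (-8.5191967)·(2.5241917 − 3.9000000) / (-8.5191967 − 28.4024491) = 2.5241917 − (11.7207813)/(-36.9216458) = 2.8416419

2.84164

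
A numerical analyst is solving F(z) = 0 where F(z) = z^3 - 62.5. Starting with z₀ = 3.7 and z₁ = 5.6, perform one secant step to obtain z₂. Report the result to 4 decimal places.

F(3.7) = -11.847000, F(5.6) = 113.116000
z₂ = 5.600000 − 113.116000·(5.600000 − 3.700000) / (113.116000 − (-11.847000)) = 5.600000 − (214.920400)/(124.963000) = 3.880128

3.8801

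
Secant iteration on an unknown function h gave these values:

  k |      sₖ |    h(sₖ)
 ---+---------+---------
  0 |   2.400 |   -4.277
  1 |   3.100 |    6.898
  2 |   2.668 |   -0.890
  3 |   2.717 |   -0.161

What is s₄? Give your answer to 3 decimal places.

s₄ = 2.717 − (-0.161)·(2.717 − 2.668) / (-0.161 − (-0.890))
   = 2.717 − (-0.00789)/(0.72900) = 2.72782

2.728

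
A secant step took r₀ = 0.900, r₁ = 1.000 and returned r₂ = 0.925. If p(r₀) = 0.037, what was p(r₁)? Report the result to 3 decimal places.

-0.111

The secant line through (0.900, 0.037) and (1.000, p(r₁)) crosses zero at r₂ = 0.925.
So (0.900, 0.037), (1.000, p(r₁)), (0.925, 0) are collinear:
p(r₁) = 0.037 · (1.000 − 0.925) / (0.900 − 0.925) = 0.037 · (0.07500)/(-0.02500) = -0.11100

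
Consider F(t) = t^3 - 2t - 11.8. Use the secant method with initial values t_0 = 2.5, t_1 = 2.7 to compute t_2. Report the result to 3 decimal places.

2.564

F(2.5) = -1.17500, F(2.7) = 2.48300
t_2 = 2.70000 − 2.48300·(2.70000 − 2.50000) / (2.48300 − (-1.17500)) = 2.70000 − (0.49660)/(3.65800) = 2.56424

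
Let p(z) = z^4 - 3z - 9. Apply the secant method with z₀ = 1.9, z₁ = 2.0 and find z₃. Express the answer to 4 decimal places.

1.9644

p(1.9) = -1.667900, p(2.0) = 1.000000
z₂ = 2.000000 − 1.000000·(2.000000 − 1.900000) / (1.000000 − (-1.667900)) = 2.000000 − (0.100000)/(2.667900) = 1.962517
p(1.962517) = -0.053698
z₃ = 1.962517 − (-0.053698)·(1.962517 − 2.000000) / (-0.053698 − 1.000000) = 1.962517 − (0.002013)/(-1.053698) = 1.964427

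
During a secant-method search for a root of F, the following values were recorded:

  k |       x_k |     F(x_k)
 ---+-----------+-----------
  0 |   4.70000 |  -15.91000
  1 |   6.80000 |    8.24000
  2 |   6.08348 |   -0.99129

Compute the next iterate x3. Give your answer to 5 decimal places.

6.16042

x3 = 6.08348 − (-0.99129)·(6.08348 − 6.80000) / (-0.99129 − 8.24000)
   = 6.08348 − (0.7102791)/(-9.2312900) = 6.1604226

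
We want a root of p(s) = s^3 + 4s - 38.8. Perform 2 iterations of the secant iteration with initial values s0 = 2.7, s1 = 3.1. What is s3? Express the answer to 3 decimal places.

p(2.7) = -8.31700, p(3.1) = 3.39100
s2 = 3.10000 − 3.39100·(3.10000 − 2.70000) / (3.39100 − (-8.31700)) = 3.10000 − (1.35640)/(11.70800) = 2.98415
p(2.98415) = -0.28917
s3 = 2.98415 − (-0.28917)·(2.98415 − 3.10000) / (-0.28917 − 3.39100) = 2.98415 − (0.03350)/(-3.68017) = 2.99325

2.993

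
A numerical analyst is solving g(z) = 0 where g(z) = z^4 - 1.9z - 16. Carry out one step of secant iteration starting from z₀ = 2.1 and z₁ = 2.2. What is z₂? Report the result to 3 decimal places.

2.114

g(2.1) = -0.54190, g(2.2) = 3.24560
z₂ = 2.20000 − 3.24560·(2.20000 − 2.10000) / (3.24560 − (-0.54190)) = 2.20000 − (0.32456)/(3.78750) = 2.11431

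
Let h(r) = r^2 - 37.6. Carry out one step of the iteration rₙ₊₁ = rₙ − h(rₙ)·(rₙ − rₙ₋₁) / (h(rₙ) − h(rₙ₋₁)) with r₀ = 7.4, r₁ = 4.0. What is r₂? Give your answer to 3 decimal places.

5.895

h(7.4) = 17.16000, h(4.0) = -21.60000
r₂ = 4.00000 − (-21.60000)·(4.00000 − 7.40000) / (-21.60000 − 17.16000) = 4.00000 − (73.44000)/(-38.76000) = 5.89474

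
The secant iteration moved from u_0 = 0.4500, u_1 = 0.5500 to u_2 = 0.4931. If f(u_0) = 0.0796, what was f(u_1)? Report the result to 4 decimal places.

-0.1051

The secant line through (0.4500, 0.0796) and (0.5500, f(u_1)) crosses zero at u_2 = 0.4931.
So (0.4500, 0.0796), (0.5500, f(u_1)), (0.4931, 0) are collinear:
f(u_1) = 0.0796 · (0.5500 − 0.4931) / (0.4500 − 0.4931) = 0.0796 · (0.056900)/(-0.043100) = -0.105087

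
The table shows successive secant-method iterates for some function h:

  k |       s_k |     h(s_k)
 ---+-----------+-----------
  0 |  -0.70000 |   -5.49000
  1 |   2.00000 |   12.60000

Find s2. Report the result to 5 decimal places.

0.11940

s2 = 2.00000 − 12.60000·(2.00000 − (-0.70000)) / (12.60000 − (-5.49000))
   = 2.00000 − (34.0200000)/(18.0900000) = 0.1194030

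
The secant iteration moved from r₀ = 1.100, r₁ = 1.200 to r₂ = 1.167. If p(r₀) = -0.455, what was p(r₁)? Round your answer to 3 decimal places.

The secant line through (1.100, -0.455) and (1.200, p(r₁)) crosses zero at r₂ = 1.167.
So (1.100, -0.455), (1.200, p(r₁)), (1.167, 0) are collinear:
p(r₁) = -0.455 · (1.200 − 1.167) / (1.100 − 1.167) = -0.455 · (0.03300)/(-0.06700) = 0.22410

0.224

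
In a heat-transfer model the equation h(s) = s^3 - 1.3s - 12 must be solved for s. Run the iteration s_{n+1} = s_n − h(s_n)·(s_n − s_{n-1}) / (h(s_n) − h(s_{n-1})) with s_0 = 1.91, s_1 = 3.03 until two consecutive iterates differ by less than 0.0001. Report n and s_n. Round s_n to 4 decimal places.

n = 6, s_n = 2.4783

h(1.91) = -7.515129, h(3.03) = 11.879127
s_2 = 3.030000 − 11.879127·(1.120000)/(19.394256) = 2.343992;  |Δ| = 0.686008
h(2.343992) = -2.168604
s_3 = 2.343992 − (-2.168604)·(-0.686008)/(-14.047731) = 2.449893;  |Δ| = 0.105902
h(2.449893) = -0.480655
s_4 = 2.449893 − (-0.480655)·(0.105902)/(1.687948) = 2.480050;  |Δ| = 0.030156
h(2.480050) = 0.029845
s_5 = 2.480050 − 0.029845·(0.030156)/(0.510500) = 2.478287;  |Δ| = 0.001763
h(2.478287) = -0.000371
s_6 = 2.478287 − (-0.000371)·(-0.001763)/(-0.030216) = 2.478308;  |Δ| = 0.000022
|s_6 − s_5| = 0.000022 < 0.0001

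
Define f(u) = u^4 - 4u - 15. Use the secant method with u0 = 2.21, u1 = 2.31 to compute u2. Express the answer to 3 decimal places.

f(2.21) = 0.01443, f(2.31) = 4.23396
u2 = 2.31000 − 4.23396·(2.31000 − 2.21000) / (4.23396 − 0.01443) = 2.31000 − (0.42340)/(4.21953) = 2.20966

2.210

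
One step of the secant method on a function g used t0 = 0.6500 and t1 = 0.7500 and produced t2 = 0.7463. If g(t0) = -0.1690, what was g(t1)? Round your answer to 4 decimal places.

0.0065

The secant line through (0.6500, -0.1690) and (0.7500, g(t1)) crosses zero at t2 = 0.7463.
So (0.6500, -0.1690), (0.7500, g(t1)), (0.7463, 0) are collinear:
g(t1) = -0.1690 · (0.7500 − 0.7463) / (0.6500 − 0.7463) = -0.1690 · (0.003700)/(-0.096300) = 0.006493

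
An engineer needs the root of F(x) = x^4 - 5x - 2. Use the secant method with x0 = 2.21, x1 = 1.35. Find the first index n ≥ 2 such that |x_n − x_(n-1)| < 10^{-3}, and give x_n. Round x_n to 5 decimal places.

n = 7, x_n = 1.82665

F(2.21) = 10.8044328, F(1.35) = -5.4284937
x2 = 1.3500000 − (-5.4284937)·(-0.8600000)/(-16.2329266) = 1.6375948;  |Δ| = 0.2875948
F(1.6375948) = -2.9963699
x3 = 1.6375948 − (-2.9963699)·(0.2875948)/(2.4321239) = 1.9919107;  |Δ| = 0.3543160
F(1.9919107) = 3.7831554
x4 = 1.9919107 − 3.7831554·(0.3543160)/(6.7795253) = 1.7941930;  |Δ| = 0.1977177
F(1.7941930) = -0.6081768
x5 = 1.7941930 − (-0.6081768)·(-0.1977177)/(-4.3913322) = 1.8215759;  |Δ| = 0.0273829
F(1.8215759) = -0.0978353
x6 = 1.8215759 − (-0.0978353)·(0.0273829)/(0.5103415) = 1.8268253;  |Δ| = 0.0052494
F(1.8268253) = 0.0033829
x7 = 1.8268253 − 0.0033829·(0.0052494)/(0.1012182) = 1.8266499;  |Δ| = 0.0001754
|x7 − x6| = 0.0001754 < 10^{-3}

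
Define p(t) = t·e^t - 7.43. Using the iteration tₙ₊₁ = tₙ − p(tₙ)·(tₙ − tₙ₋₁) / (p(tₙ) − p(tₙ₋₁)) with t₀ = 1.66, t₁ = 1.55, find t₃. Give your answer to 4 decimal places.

1.5605

p(1.66) = 1.300456, p(1.55) = -0.127221
t₂ = 1.550000 − (-0.127221)·(1.550000 − 1.660000) / (-0.127221 − 1.300456) = 1.550000 − (0.013994)/(-1.427677) = 1.559802
p(1.559802) = -0.008649
t₃ = 1.559802 − (-0.008649)·(1.559802 − 1.550000) / (-0.008649 − (-0.127221)) = 1.559802 − (-0.000085)/(0.118573) = 1.560517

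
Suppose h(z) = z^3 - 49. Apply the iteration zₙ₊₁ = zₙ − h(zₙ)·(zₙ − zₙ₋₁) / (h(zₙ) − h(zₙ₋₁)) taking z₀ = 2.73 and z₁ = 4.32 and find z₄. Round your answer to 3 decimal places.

3.661

h(2.73) = -28.65358, h(4.32) = 31.62157
z₂ = 4.32000 − 31.62157·(4.32000 − 2.73000) / (31.62157 − (-28.65358)) = 4.32000 − (50.27829)/(60.27515) = 3.48585
h(3.48585) = -6.64278
z₃ = 3.48585 − (-6.64278)·(3.48585 − 4.32000) / (-6.64278 − 31.62157) = 3.48585 − (5.54105)/(-38.26435) = 3.63066
h(3.63066) = -1.14162
z₄ = 3.63066 − (-1.14162)·(3.63066 − 3.48585) / (-1.14162 − (-6.64278)) = 3.63066 − (-0.16532)/(5.50115) = 3.66071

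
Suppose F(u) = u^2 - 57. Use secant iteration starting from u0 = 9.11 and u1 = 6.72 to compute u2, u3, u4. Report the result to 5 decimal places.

F(9.11) = 25.9921000, F(6.72) = -11.8416000
u2 = 6.7200000 − (-11.8416000)·(6.7200000 − 9.1100000) / (-11.8416000 − 25.9921000) = 6.7200000 − (28.3014240)/(-37.8337000) = 7.4680480
F(7.4680480) = -1.2282589
u3 = 7.4680480 − (-1.2282589)·(7.4680480 − 6.7200000) / (-1.2282589 − (-11.8416000)) = 7.4680480 − (-0.9187966)/(10.6133411) = 7.5546180
F(7.5546180) = 0.0722529
u4 = 7.5546180 − 0.0722529·(7.5546180 − 7.4680480) / (0.0722529 − (-1.2282589)) = 7.5546180 − (0.0062549)/(1.3005118) = 7.5498084

7.46805, 7.55462, 7.54981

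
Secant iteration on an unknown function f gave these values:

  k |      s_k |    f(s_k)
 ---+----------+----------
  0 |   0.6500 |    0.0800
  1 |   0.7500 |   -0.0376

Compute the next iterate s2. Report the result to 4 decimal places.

s2 = 0.7500 − (-0.0376)·(0.7500 − 0.6500) / (-0.0376 − 0.0800)
   = 0.7500 − (-0.003760)/(-0.117600) = 0.718027

0.7180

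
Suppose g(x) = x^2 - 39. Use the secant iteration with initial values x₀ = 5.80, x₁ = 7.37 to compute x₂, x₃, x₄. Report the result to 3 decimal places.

g(5.80) = -5.36000, g(7.37) = 15.31690
x₂ = 7.37000 − 15.31690·(7.37000 − 5.80000) / (15.31690 − (-5.36000)) = 7.37000 − (24.04753)/(20.67690) = 6.20699
g(6.20699) = -0.47333
x₃ = 6.20699 − (-0.47333)·(6.20699 − 7.37000) / (-0.47333 − 15.31690) = 6.20699 − (0.55049)/(-15.79023) = 6.24185
g(6.24185) = -0.03933
x₄ = 6.24185 − (-0.03933)·(6.24185 − 6.20699) / (-0.03933 − (-0.47333)) = 6.24185 − (-0.00137)/(0.43400) = 6.24501

6.207, 6.242, 6.245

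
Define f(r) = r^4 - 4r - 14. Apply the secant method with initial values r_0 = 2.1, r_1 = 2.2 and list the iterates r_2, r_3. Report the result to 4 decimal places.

2.1825, 2.1836

f(2.1) = -2.951900, f(2.2) = 0.625600
r_2 = 2.200000 − 0.625600·(2.200000 − 2.100000) / (0.625600 − (-2.951900)) = 2.200000 − (0.062560)/(3.577500) = 2.182513
f(2.182513) = -0.040428
r_3 = 2.182513 − (-0.040428)·(2.182513 − 2.200000) / (-0.040428 − 0.625600) = 2.182513 − (0.000707)/(-0.666028) = 2.183574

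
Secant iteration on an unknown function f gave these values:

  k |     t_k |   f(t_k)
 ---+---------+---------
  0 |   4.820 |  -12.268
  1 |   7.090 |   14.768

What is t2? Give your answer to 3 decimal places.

t2 = 7.090 − 14.768·(7.090 − 4.820) / (14.768 − (-12.268))
   = 7.090 − (33.52336)/(27.03600) = 5.85005

5.850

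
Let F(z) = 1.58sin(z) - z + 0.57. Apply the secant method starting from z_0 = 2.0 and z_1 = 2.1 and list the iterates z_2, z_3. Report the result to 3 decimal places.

F(2.0) = 0.00669, F(2.1) = -0.16613
z_2 = 2.10000 − (-0.16613)·(2.10000 − 2.00000) / (-0.16613 − 0.00669) = 2.10000 − (-0.01661)/(-0.17282) = 2.00387
F(2.00387) = 0.00026
z_3 = 2.00387 − 0.00026·(2.00387 − 2.10000) / (0.00026 − (-0.16613)) = 2.00387 − (-0.00003)/(0.16639) = 2.00402

2.004, 2.004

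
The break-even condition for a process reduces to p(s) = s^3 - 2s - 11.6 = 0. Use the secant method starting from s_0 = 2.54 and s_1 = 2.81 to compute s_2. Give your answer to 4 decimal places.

2.5550

p(2.54) = -0.292936, p(2.81) = 4.968041
s_2 = 2.810000 − 4.968041·(2.810000 − 2.540000) / (4.968041 − (-0.292936)) = 2.810000 − (1.341371)/(5.260977) = 2.555034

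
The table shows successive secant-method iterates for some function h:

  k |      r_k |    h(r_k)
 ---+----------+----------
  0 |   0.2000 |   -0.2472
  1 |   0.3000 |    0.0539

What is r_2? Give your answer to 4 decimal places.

0.2821

r_2 = 0.3000 − 0.0539·(0.3000 − 0.2000) / (0.0539 − (-0.2472))
   = 0.3000 − (0.005390)/(0.301100) = 0.282099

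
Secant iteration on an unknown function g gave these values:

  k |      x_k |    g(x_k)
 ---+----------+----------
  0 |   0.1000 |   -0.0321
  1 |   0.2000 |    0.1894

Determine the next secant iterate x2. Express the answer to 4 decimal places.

x2 = 0.2000 − 0.1894·(0.2000 − 0.1000) / (0.1894 − (-0.0321))
   = 0.2000 − (0.018940)/(0.221500) = 0.114492

0.1145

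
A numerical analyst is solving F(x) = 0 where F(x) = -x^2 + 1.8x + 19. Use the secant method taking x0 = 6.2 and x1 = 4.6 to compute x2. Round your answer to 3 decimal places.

5.280

F(6.2) = -8.28000, F(4.6) = 6.12000
x2 = 4.60000 − 6.12000·(4.60000 − 6.20000) / (6.12000 − (-8.28000)) = 4.60000 − (-9.79200)/(14.40000) = 5.28000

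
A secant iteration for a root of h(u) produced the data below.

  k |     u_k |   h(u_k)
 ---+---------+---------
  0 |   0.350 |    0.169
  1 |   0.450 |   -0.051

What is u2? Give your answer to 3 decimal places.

u2 = 0.450 − (-0.051)·(0.450 − 0.350) / (-0.051 − 0.169)
   = 0.450 − (-0.00510)/(-0.22000) = 0.42682

0.427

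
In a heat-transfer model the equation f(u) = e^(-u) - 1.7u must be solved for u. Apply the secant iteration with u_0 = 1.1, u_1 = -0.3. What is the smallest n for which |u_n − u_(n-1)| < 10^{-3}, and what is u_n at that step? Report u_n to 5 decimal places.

n = 5, u_n = 0.39592

f(1.1) = -1.5371289, f(-0.3) = 1.8598588
u_2 = -0.3000000 − 1.8598588·(-1.4000000)/(3.3969877) = 0.4665033;  |Δ| = 0.7665033
f(0.4665033) = -0.1658641
u_3 = 0.4665033 − (-0.1658641)·(0.7665033)/(-2.0257229) = 0.4037428;  |Δ| = 0.0627605
f(0.4037428) = -0.0185469
u_4 = 0.4037428 − (-0.0185469)·(-0.0627605)/(0.1473172) = 0.3958414;  |Δ| = 0.0079014
f(0.3958414) = 0.0001831
u_5 = 0.3958414 − 0.0001831·(-0.0079014)/(0.0187300) = 0.3959186;  |Δ| = 0.0000772
|u_5 − u_4| = 0.0000772 < 10^{-3}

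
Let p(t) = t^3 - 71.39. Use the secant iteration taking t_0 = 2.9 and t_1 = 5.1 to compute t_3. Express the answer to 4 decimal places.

4.0880

p(2.9) = -47.001000, p(5.1) = 61.261000
t_2 = 5.100000 − 61.261000·(5.100000 − 2.900000) / (61.261000 − (-47.001000)) = 5.100000 − (134.774200)/(108.262000) = 3.855111
p(3.855111) = -14.095811
t_3 = 3.855111 − (-14.095811)·(3.855111 − 5.100000) / (-14.095811 − 61.261000) = 3.855111 − (17.547723)/(-75.356811) = 4.087973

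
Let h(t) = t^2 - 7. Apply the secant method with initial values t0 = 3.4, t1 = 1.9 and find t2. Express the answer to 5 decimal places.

2.53962

h(3.4) = 4.5600000, h(1.9) = -3.3900000
t2 = 1.9000000 − (-3.3900000)·(1.9000000 − 3.4000000) / (-3.3900000 − 4.5600000) = 1.9000000 − (5.0850000)/(-7.9500000) = 2.5396226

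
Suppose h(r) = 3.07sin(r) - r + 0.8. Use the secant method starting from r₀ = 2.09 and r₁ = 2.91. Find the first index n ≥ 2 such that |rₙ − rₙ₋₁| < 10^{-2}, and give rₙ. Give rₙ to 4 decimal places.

h(2.09) = 1.375419, h(2.91) = -1.405349
r₂ = 2.910000 − (-1.405349)·(0.820000)/(-2.780768) = 2.495587;  |Δ| = 0.414413
h(2.495587) = 0.152558
r₃ = 2.495587 − 0.152558·(-0.414413)/(1.557908) = 2.536168;  |Δ| = 0.040581
h(2.536168) = 0.011002
r₄ = 2.536168 − 0.011002·(0.040581)/(-0.141556) = 2.539323;  |Δ| = 0.003154
|r₄ − r₃| = 0.003154 < 10^{-2}

n = 4, rₙ = 2.5393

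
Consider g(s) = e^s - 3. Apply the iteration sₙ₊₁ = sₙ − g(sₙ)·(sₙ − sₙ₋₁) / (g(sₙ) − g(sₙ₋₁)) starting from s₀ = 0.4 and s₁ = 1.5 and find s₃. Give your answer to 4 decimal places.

1.0711

g(0.4) = -1.508175, g(1.5) = 1.481689
s₂ = 1.500000 − 1.481689·(1.500000 − 0.400000) / (1.481689 − (-1.508175)) = 1.500000 − (1.629858)/(2.989864) = 0.954872
g(0.954872) = -0.401661
s₃ = 0.954872 − (-0.401661)·(0.954872 − 1.500000) / (-0.401661 − 1.481689) = 0.954872 − (0.218957)/(-1.883350) = 1.071131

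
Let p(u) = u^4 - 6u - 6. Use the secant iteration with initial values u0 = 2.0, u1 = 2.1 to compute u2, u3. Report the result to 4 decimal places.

p(2.0) = -2.000000, p(2.1) = 0.848100
u2 = 2.100000 − 0.848100·(2.100000 − 2.000000) / (0.848100 − (-2.000000)) = 2.100000 − (0.084810)/(2.848100) = 2.070222
p(2.070222) = -0.053079
u3 = 2.070222 − (-0.053079)·(2.070222 − 2.100000) / (-0.053079 − 0.848100) = 2.070222 − (0.001581)/(-0.901179) = 2.071976

2.0702, 2.0720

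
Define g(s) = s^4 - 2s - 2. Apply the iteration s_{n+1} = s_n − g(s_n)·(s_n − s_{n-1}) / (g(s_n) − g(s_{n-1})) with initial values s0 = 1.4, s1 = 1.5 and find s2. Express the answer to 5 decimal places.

g(1.4) = -0.9584000, g(1.5) = 0.0625000
s2 = 1.5000000 − 0.0625000·(1.5000000 − 1.4000000) / (0.0625000 − (-0.9584000)) = 1.5000000 − (0.0062500)/(1.0209000) = 1.4938780

1.49388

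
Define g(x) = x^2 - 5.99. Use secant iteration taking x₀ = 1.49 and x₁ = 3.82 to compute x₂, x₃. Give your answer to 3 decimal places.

g(1.49) = -3.76990, g(3.82) = 8.60240
x₂ = 3.82000 − 8.60240·(3.82000 − 1.49000) / (8.60240 − (-3.76990)) = 3.82000 − (20.04359)/(12.37230) = 2.19996
g(2.19996) = -1.15017
x₃ = 2.19996 − (-1.15017)·(2.19996 − 3.82000) / (-1.15017 − 8.60240) = 2.19996 − (1.86331)/(-9.75257) = 2.39102

2.200, 2.391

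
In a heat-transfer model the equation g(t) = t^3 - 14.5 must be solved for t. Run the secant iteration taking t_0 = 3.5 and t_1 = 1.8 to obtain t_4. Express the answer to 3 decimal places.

2.430

g(3.5) = 28.37500, g(1.8) = -8.66800
t_2 = 1.80000 − (-8.66800)·(1.80000 − 3.50000) / (-8.66800 − 28.37500) = 1.80000 − (14.73560)/(-37.04300) = 2.19780
g(2.19780) = -3.88395
t_3 = 2.19780 − (-3.88395)·(2.19780 − 1.80000) / (-3.88395 − (-8.66800)) = 2.19780 − (-1.54503)/(4.78405) = 2.52075
g(2.52075) = 1.51732
t_4 = 2.52075 − 1.51732·(2.52075 − 2.19780) / (1.51732 − (-3.88395)) = 2.52075 − (0.49002)/(5.40127) = 2.43003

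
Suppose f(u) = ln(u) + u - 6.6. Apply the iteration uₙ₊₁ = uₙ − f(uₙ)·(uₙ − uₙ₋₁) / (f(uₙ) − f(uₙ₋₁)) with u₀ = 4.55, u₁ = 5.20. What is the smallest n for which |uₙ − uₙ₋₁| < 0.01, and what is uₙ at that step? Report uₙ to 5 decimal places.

f(4.55) = -0.5348728, f(5.20) = 0.2486586
u₂ = 5.2000000 − 0.2486586·(0.6500000)/(0.7835314) = 4.9937184;  |Δ| = 0.2062816
f(4.9937184) = 0.0018992
u₃ = 4.9937184 − 0.0018992·(-0.2062816)/(-0.2467594) = 4.9921307;  |Δ| = 0.0015877
|u₃ − u₂| = 0.0015877 < 0.01

n = 3, uₙ = 4.99213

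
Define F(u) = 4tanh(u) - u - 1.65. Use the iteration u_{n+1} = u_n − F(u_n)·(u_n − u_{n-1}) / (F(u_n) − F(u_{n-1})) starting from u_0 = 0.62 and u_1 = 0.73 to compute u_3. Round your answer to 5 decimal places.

F(0.62) = -0.0654879, F(0.73) = 0.1122614
u_2 = 0.7300000 − 0.1122614·(0.7300000 − 0.6200000) / (0.1122614 − (-0.0654879)) = 0.7300000 − (0.0123488)/(0.1777493) = 0.6605271
F(0.6605271) = 0.0043293
u_3 = 0.6605271 − 0.0043293·(0.6605271 − 0.7300000) / (0.0043293 − 0.1122614) = 0.6605271 − (-0.0003008)/(-0.1079321) = 0.6577405

0.65774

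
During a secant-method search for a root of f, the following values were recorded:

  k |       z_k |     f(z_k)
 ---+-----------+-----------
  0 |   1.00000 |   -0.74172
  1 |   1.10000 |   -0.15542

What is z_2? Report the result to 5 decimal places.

z_2 = 1.10000 − (-0.15542)·(1.10000 − 1.00000) / (-0.15542 − (-0.74172))
   = 1.10000 − (-0.0155420)/(0.5863000) = 1.1265086

1.12651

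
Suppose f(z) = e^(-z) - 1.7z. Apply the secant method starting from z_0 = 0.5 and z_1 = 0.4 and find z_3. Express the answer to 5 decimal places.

0.39592

f(0.5) = -0.2434693, f(0.4) = -0.0096800
z_2 = 0.4000000 − (-0.0096800)·(0.4000000 − 0.5000000) / (-0.0096800 − (-0.2434693)) = 0.4000000 − (0.0009680)/(0.2337894) = 0.3958595
f(0.3958595) = 0.0001400
z_3 = 0.3958595 − 0.0001400·(0.3958595 − 0.4000000) / (0.0001400 − (-0.0096800)) = 0.3958595 − (-0.0000006)/(0.0098200) = 0.3959186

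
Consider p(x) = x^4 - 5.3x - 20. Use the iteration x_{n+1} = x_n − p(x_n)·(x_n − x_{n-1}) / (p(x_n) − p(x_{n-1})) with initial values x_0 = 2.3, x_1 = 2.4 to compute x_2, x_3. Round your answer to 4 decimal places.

2.3902, 2.3908

p(2.3) = -4.205900, p(2.4) = 0.457600
x_2 = 2.400000 − 0.457600·(2.400000 − 2.300000) / (0.457600 − (-4.205900)) = 2.400000 − (0.045760)/(4.663500) = 2.390188
p(2.390188) = -0.029661
x_3 = 2.390188 − (-0.029661)·(2.390188 − 2.400000) / (-0.029661 − 0.457600) = 2.390188 − (0.000291)/(-0.487261) = 2.390785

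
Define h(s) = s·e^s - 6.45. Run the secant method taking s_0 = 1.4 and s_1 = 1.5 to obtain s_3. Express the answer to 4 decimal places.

h(1.4) = -0.772720, h(1.5) = 0.272534
s_2 = 1.500000 − 0.272534·(1.500000 − 1.400000) / (0.272534 − (-0.772720)) = 1.500000 − (0.027253)/(1.045254) = 1.473927
h(1.473927) = -0.014326
s_3 = 1.473927 − (-0.014326)·(1.473927 − 1.500000) / (-0.014326 − 0.272534) = 1.473927 − (0.000374)/(-0.286860) = 1.475229

1.4752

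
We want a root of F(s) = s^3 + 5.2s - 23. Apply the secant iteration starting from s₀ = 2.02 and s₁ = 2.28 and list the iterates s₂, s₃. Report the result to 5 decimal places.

2.24288, 2.24552

F(2.02) = -4.2535920, F(2.28) = 0.7083520
s₂ = 2.2800000 − 0.7083520·(2.2800000 − 2.0200000) / (0.7083520 − (-4.2535920)) = 2.2800000 − (0.1841715)/(4.9619440) = 2.2428832
F(2.2428832) = -0.0541274
s₃ = 2.2428832 − (-0.0541274)·(2.2428832 − 2.2800000) / (-0.0541274 − 0.7083520) = 2.2428832 − (0.0020090)/(-0.7624794) = 2.2455181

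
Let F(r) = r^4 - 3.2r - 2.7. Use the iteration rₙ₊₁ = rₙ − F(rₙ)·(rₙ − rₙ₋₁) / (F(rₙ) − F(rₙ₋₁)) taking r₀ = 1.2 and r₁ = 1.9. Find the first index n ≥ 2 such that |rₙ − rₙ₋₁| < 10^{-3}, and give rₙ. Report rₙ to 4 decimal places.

F(1.2) = -4.466400, F(1.9) = 4.252100
r₂ = 1.900000 − 4.252100·(0.700000)/(8.718500) = 1.558603;  |Δ| = 0.341397
F(1.558603) = -1.786307
r₃ = 1.558603 − (-1.786307)·(-0.341397)/(-6.038407) = 1.659596;  |Δ| = 0.100994
F(1.659596) = -0.424758
r₄ = 1.659596 − (-0.424758)·(0.100994)/(1.361549) = 1.691103;  |Δ| = 0.031507
F(1.691103) = 0.067096
r₅ = 1.691103 − 0.067096·(0.031507)/(0.491854) = 1.686805;  |Δ| = 0.004298
F(1.686805) = -0.001978
r₆ = 1.686805 − (-0.001978)·(-0.004298)/(-0.069074) = 1.686928;  |Δ| = 0.000123
|r₆ − r₅| = 0.000123 < 10^{-3}

n = 6, rₙ = 1.6869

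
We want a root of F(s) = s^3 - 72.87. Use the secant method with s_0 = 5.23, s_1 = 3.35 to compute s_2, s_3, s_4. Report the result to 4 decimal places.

F(5.23) = 70.185667, F(3.35) = -35.274625
s_2 = 3.350000 − (-35.274625)·(3.350000 − 5.230000) / (-35.274625 − 70.185667) = 3.350000 − (66.316295)/(-105.460292) = 3.978827
F(3.978827) = -9.880927
s_3 = 3.978827 − (-9.880927)·(3.978827 − 3.350000) / (-9.880927 − (-35.274625)) = 3.978827 − (-6.213395)/(25.393698) = 4.223510
F(4.223510) = 2.469111
s_4 = 4.223510 − 2.469111·(4.223510 − 3.978827) / (2.469111 − (-9.880927)) = 4.223510 − (0.604148)/(12.350038) = 4.174591

3.9788, 4.2235, 4.1746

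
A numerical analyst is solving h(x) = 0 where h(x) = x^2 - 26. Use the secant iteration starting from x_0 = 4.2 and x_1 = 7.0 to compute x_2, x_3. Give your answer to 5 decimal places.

h(4.2) = -8.3600000, h(7.0) = 23.0000000
x_2 = 7.0000000 − 23.0000000·(7.0000000 − 4.2000000) / (23.0000000 − (-8.3600000)) = 7.0000000 − (64.4000000)/(31.3600000) = 4.9464286
h(4.9464286) = -1.5328444
x_3 = 4.9464286 − (-1.5328444)·(4.9464286 − 7.0000000) / (-1.5328444 − 23.0000000) = 4.9464286 − (3.1478054)/(-24.5328444) = 5.0747384

4.94643, 5.07474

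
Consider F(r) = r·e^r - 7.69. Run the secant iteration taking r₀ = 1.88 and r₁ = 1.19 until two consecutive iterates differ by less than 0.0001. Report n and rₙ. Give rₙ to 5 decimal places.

n = 6, rₙ = 1.58153

F(1.88) = 4.6305891, F(1.19) = -3.7783734
r₂ = 1.1900000 − (-3.7783734)·(-0.6900000)/(-8.4089625) = 1.5000356;  |Δ| = 0.3100356
F(1.5000356) = -0.9670677
r₃ = 1.5000356 − (-0.9670677)·(0.3100356)/(2.8113057) = 1.6066855;  |Δ| = 0.1066499
F(1.6066855) = 0.3213460
r₄ = 1.6066855 − 0.3213460·(0.1066499)/(1.2884137) = 1.5800857;  |Δ| = 0.0265998
F(1.5800857) = -0.0180965
r₅ = 1.5800857 − (-0.0180965)·(-0.0265998)/(-0.3394426) = 1.5815038;  |Δ| = 0.0014181
F(1.5815038) = -0.0003141
r₆ = 1.5815038 − (-0.0003141)·(0.0014181)/(0.0177824) = 1.5815288;  |Δ| = 0.0000250
|r₆ − r₅| = 0.0000250 < 0.0001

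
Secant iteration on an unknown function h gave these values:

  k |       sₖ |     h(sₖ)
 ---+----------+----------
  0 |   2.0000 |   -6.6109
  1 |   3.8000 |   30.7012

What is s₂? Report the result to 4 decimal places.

2.3189

s₂ = 3.8000 − 30.7012·(3.8000 − 2.0000) / (30.7012 − (-6.6109))
   = 3.8000 − (55.262160)/(37.312100) = 2.318921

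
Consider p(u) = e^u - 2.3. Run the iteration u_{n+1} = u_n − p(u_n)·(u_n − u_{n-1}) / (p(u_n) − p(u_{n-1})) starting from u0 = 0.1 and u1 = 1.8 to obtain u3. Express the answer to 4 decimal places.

p(0.1) = -1.194829, p(1.8) = 3.749647
u2 = 1.800000 − 3.749647·(1.800000 − 0.100000) / (3.749647 − (-1.194829)) = 1.800000 − (6.374401)/(4.944477) = 0.510804
p(0.510804) = -0.633370
u3 = 0.510804 − (-0.633370)·(0.510804 − 1.800000) / (-0.633370 − 3.749647) = 0.510804 − (0.816538)/(-4.383017) = 0.697100

0.6971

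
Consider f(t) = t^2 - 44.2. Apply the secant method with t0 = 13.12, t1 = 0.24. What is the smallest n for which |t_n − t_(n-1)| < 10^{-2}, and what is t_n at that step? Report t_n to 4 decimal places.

n = 8, t_n = 6.6483

f(13.12) = 127.934400, f(0.24) = -44.142400
t2 = 0.240000 − (-44.142400)·(-12.880000)/(-172.076800) = 3.544072;  |Δ| = 3.304072
f(3.544072) = -31.639555
t3 = 3.544072 − (-31.639555)·(3.304072)/(12.502845) = 11.905318;  |Δ| = 8.361246
f(11.905318) = 97.536587
t4 = 11.905318 − 97.536587·(8.361246)/(129.176142) = 5.592020;  |Δ| = 6.313297
f(5.592020) = -12.929308
t5 = 5.592020 − (-12.929308)·(-6.313297)/(-110.465895) = 6.330950;  |Δ| = 0.738930
f(6.330950) = -4.119067
t6 = 6.330950 − (-4.119067)·(0.738930)/(8.810241) = 6.676424;  |Δ| = 0.345473
f(6.676424) = 0.374632
t7 = 6.676424 − 0.374632·(0.345473)/(4.493699) = 6.647622;  |Δ| = 0.028802
f(6.647622) = -0.009121
t8 = 6.647622 − (-0.009121)·(-0.028802)/(-0.383753) = 6.648307;  |Δ| = 0.000685
|t8 − t7| = 0.000685 < 10^{-2}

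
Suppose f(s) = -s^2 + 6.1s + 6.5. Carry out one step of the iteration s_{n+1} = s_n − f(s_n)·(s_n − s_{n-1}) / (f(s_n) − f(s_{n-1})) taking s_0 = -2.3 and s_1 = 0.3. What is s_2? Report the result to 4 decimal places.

f(-2.3) = -12.820000, f(0.3) = 8.240000
s_2 = 0.300000 − 8.240000·(0.300000 − (-2.300000)) / (8.240000 − (-12.820000)) = 0.300000 − (21.424000)/(21.060000) = -0.717284

-0.7173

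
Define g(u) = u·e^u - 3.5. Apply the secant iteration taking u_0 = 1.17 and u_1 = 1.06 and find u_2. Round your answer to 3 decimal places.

1.128

g(1.17) = 0.26973, g(1.06) = -0.44045
u_2 = 1.06000 − (-0.44045)·(1.06000 − 1.17000) / (-0.44045 − 0.26973) = 1.06000 − (0.04845)/(-0.71018) = 1.12822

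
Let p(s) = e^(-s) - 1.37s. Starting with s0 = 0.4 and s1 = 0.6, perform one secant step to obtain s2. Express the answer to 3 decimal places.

0.462

p(0.4) = 0.12232, p(0.6) = -0.27319
s2 = 0.60000 − (-0.27319)·(0.60000 − 0.40000) / (-0.27319 − 0.12232) = 0.60000 − (-0.05464)/(-0.39551) = 0.46185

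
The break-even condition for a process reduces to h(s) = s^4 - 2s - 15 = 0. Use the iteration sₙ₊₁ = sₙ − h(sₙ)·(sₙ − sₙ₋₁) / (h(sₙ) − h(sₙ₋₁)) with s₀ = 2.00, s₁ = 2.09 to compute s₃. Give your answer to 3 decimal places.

h(2.00) = -3.00000, h(2.09) = -0.09970
s₂ = 2.09000 − (-0.09970)·(2.09000 − 2.00000) / (-0.09970 − (-3.00000)) = 2.09000 − (-0.00897)/(2.90030) = 2.09309
h(2.09309) = 0.00734
s₃ = 2.09309 − 0.00734·(2.09309 − 2.09000) / (0.00734 − (-0.09970)) = 2.09309 − (0.00002)/(0.10704) = 2.09288

2.093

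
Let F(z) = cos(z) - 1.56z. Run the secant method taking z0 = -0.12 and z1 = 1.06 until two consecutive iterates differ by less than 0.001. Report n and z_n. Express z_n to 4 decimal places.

n = 5, z_n = 0.5474

F(-0.12) = 1.180009, F(1.06) = -1.164728
z2 = 1.060000 − (-1.164728)·(1.180000)/(-2.344737) = 0.473845;  |Δ| = 0.586155
F(0.473845) = 0.150622
z3 = 0.473845 − 0.150622·(-0.586155)/(1.315350) = 0.540966;  |Δ| = 0.067121
F(0.540966) = 0.013304
z4 = 0.540966 − 0.013304·(0.067121)/(-0.137318) = 0.547469;  |Δ| = 0.006503
F(0.547469) = -0.000208
z5 = 0.547469 − (-0.000208)·(0.006503)/(-0.013512) = 0.547369;  |Δ| = 0.000100
|z5 − z4| = 0.000100 < 0.001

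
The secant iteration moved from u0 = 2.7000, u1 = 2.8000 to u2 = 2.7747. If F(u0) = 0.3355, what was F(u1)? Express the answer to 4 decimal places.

The secant line through (2.7000, 0.3355) and (2.8000, F(u1)) crosses zero at u2 = 2.7747.
So (2.7000, 0.3355), (2.8000, F(u1)), (2.7747, 0) are collinear:
F(u1) = 0.3355 · (2.8000 − 2.7747) / (2.7000 − 2.7747) = 0.3355 · (0.025300)/(-0.074700) = -0.113630

-0.1136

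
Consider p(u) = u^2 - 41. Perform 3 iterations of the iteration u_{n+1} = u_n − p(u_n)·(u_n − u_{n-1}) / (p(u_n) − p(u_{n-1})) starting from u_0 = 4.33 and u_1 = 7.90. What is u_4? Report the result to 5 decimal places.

6.40367

p(4.33) = -22.2511000, p(7.90) = 21.4100000
u_2 = 7.9000000 − 21.4100000·(7.9000000 − 4.3300000) / (21.4100000 − (-22.2511000)) = 7.9000000 − (76.4337000)/(43.6611000) = 6.1493868
p(6.1493868) = -3.1850426
u_3 = 6.1493868 − (-3.1850426)·(6.1493868 − 7.9000000) / (-3.1850426 − 21.4100000) = 6.1493868 − (5.5757777)/(-24.5950426) = 6.3760901
p(6.3760901) = -0.3454754
u_4 = 6.3760901 − (-0.3454754)·(6.3760901 − 6.1493868) / (-0.3454754 − (-3.1850426)) = 6.3760901 − (-0.0783204)/(2.8395671) = 6.4036719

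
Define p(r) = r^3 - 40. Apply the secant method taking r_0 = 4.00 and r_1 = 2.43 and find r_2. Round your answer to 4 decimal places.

3.2411

p(4.00) = 24.000000, p(2.43) = -25.651093
r_2 = 2.430000 − (-25.651093)·(2.430000 − 4.000000) / (-25.651093 − 24.000000) = 2.430000 − (40.272216)/(-49.651093) = 3.241104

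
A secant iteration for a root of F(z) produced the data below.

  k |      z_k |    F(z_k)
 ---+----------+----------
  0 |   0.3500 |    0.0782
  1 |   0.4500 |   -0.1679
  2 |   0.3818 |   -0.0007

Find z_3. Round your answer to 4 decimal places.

0.3815

z_3 = 0.3818 − (-0.0007)·(0.3818 − 0.4500) / (-0.0007 − (-0.1679))
   = 0.3818 − (0.000048)/(0.167200) = 0.381514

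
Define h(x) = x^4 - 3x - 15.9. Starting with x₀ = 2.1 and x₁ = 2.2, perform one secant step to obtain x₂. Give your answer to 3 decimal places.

h(2.1) = -2.75190, h(2.2) = 0.92560
x₂ = 2.20000 − 0.92560·(2.20000 − 2.10000) / (0.92560 − (-2.75190)) = 2.20000 − (0.09256)/(3.67750) = 2.17483

2.175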